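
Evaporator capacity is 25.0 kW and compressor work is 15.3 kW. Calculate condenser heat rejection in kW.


Q_cond = Q_evap + W
Q_cond = 25.0 + 15.3
Q_cond = 40.3 kW

40.3


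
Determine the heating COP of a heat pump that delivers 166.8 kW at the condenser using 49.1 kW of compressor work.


COP_hp = Q_cond / W
COP_hp = 166.8 / 49.1
COP_hp = 3.397

3.397


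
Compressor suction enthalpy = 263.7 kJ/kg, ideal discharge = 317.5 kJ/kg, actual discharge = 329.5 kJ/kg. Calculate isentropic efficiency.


dh_ideal = 317.5 - 263.7 = 53.8 kJ/kg
dh_actual = 329.5 - 263.7 = 65.8 kJ/kg
eta_s = dh_ideal / dh_actual = 53.8 / 65.8
eta_s = 0.8176

0.8176


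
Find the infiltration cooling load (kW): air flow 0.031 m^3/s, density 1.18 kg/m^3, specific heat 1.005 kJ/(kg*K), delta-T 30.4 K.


Q = V_dot * rho * cp * dT
Q = 0.031 * 1.18 * 1.005 * 30.4
Q = 1.118 kW

1.118


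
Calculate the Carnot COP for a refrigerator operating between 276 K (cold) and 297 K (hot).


dT = 297 - 276 = 21 K
COP_carnot = T_cold / dT = 276 / 21
COP_carnot = 13.143

13.143


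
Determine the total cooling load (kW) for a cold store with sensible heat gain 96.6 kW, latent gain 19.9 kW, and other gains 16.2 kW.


Q_total = Q_s + Q_l + Q_misc
Q_total = 96.6 + 19.9 + 16.2
Q_total = 132.7 kW

132.7


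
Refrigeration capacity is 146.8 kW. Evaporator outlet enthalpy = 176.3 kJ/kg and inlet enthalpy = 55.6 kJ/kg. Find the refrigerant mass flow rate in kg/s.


dh = 176.3 - 55.6 = 120.7 kJ/kg
m_dot = Q / dh = 146.8 / 120.7 = 1.2162 kg/s

1.2162


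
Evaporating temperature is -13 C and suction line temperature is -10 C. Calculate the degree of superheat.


Superheat = T_suction - T_evap
Superheat = -10 - (-13)
Superheat = 3 K

3


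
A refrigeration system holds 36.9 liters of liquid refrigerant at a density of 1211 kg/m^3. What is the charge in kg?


Charge = V * rho / 1000
Charge = 36.9 * 1211 / 1000
Charge = 44.69 kg

44.69


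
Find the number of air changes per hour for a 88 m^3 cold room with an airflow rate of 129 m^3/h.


ACH = flow / volume
ACH = 129 / 88
ACH = 1.466

1.466


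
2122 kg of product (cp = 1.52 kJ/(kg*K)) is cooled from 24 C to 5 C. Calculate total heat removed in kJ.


dT = 24 - (5) = 19 K
Q = m * cp * dT = 2122 * 1.52 * 19
Q = 61283 kJ

61283


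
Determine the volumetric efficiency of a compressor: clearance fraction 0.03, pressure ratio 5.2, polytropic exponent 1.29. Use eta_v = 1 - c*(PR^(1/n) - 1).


PR^(1/n) = 5.2^(1/1.29) = 3.58956111
eta_v = 1 - 0.03 * (3.58956111 - 1)
eta_v = 0.9223

0.9223


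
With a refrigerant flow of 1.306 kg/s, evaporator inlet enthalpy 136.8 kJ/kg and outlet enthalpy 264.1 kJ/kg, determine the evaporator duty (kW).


dh = 264.1 - 136.8 = 127.3 kJ/kg
Q_evap = m_dot * dh = 1.306 * 127.3
Q_evap = 166.25 kW

166.25


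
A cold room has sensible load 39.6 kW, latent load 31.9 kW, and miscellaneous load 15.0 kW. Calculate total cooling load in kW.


Q_total = Q_s + Q_l + Q_misc
Q_total = 39.6 + 31.9 + 15.0
Q_total = 86.5 kW

86.5


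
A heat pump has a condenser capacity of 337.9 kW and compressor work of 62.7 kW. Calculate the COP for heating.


COP_hp = Q_cond / W
COP_hp = 337.9 / 62.7
COP_hp = 5.389

5.389


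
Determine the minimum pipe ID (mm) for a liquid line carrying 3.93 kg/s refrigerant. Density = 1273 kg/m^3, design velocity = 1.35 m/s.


A = m_dot / (rho * v) = 3.93 / (1273 * 1.35) = 0.002286811556 m^2
d = sqrt(4*A/pi) * 1000
d = 54.0 mm

54.0


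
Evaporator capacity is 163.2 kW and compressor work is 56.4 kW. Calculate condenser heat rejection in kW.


Q_cond = Q_evap + W
Q_cond = 163.2 + 56.4
Q_cond = 219.6 kW

219.6


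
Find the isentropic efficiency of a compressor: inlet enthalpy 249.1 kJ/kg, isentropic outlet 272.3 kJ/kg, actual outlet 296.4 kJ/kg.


dh_ideal = 272.3 - 249.1 = 23.2 kJ/kg
dh_actual = 296.4 - 249.1 = 47.3 kJ/kg
eta_s = dh_ideal / dh_actual = 23.2 / 47.3
eta_s = 0.4905

0.4905


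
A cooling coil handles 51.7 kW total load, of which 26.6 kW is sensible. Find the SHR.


SHR = Q_sensible / Q_total
SHR = 26.6 / 51.7
SHR = 0.515

0.515


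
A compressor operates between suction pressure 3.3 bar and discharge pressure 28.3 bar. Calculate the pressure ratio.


PR = P_high / P_low
PR = 28.3 / 3.3
PR = 8.576

8.576


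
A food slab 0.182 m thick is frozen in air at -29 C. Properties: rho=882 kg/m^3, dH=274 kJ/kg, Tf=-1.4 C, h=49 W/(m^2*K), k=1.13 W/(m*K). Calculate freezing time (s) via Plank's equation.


dT = -1.4 - (-29) = 27.6 K
term1 = a/(2h) = 0.182/(2*49) = 0.001857142857
term2 = a^2/(8k) = 0.182^2/(8*1.13) = 0.003664159292
t = rho*dH*1000/dT * (term1 + term2)
t = 882*274*1000/27.6 * (0.001857142857 + 0.003664159292)
t = 48345 s

48345


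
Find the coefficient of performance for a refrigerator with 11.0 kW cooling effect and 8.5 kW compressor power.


COP = Q_evap / W
COP = 11.0 / 8.5
COP = 1.294

1.294


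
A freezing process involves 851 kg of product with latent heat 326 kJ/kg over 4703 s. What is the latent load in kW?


Q_lat = m * h_fg / t
Q_lat = 851 * 326 / 4703
Q_lat = 58.99 kW

58.99


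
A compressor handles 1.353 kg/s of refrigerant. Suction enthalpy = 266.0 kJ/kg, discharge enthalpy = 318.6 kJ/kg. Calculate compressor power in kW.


dh = 318.6 - 266.0 = 52.6 kJ/kg
W = m_dot * dh = 1.353 * 52.6 = 71.17 kW

71.17


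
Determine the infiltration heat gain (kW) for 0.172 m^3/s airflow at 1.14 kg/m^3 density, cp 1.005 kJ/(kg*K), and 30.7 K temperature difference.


Q = V_dot * rho * cp * dT
Q = 0.172 * 1.14 * 1.005 * 30.7
Q = 6.05 kW

6.05


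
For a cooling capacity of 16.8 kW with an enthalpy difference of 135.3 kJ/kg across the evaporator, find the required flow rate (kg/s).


m_dot = Q / dh
m_dot = 16.8 / 135.3
m_dot = 0.1242 kg/s

0.1242


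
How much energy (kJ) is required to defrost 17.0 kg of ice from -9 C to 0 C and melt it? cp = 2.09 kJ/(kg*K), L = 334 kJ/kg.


Sensible heat = cp * dT = 2.09 * 9 = 18.81 kJ/kg
Total per kg = 18.81 + 334 = 352.81 kJ/kg
Q = m * total = 17.0 * 352.81
Q = 5997.8 kJ

5997.8


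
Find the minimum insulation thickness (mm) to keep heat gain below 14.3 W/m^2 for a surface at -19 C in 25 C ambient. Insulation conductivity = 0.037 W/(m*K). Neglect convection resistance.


dT = 25 - (-19) = 44 K
thickness = k * dT / q_max * 1000
thickness = 0.037 * 44 / 14.3 * 1000
thickness = 113.8 mm

113.8


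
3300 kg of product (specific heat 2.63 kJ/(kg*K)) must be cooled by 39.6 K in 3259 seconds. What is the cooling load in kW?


Q = m * cp * dT / t
Q = 3300 * 2.63 * 39.6 / 3259
Q = 105.458 kW

105.458


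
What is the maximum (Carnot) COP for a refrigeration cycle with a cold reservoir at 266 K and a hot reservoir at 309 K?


dT = 309 - 266 = 43 K
COP_carnot = T_cold / dT = 266 / 43
COP_carnot = 6.186

6.186


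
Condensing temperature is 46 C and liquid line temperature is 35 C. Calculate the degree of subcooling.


Subcooling = T_cond - T_liquid
Subcooling = 46 - 35
Subcooling = 11 K

11


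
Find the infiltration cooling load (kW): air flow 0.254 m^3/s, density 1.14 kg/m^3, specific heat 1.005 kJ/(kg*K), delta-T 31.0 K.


Q = V_dot * rho * cp * dT
Q = 0.254 * 1.14 * 1.005 * 31.0
Q = 9.021 kW

9.021


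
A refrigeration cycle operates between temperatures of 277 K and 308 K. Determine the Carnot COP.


dT = 308 - 277 = 31 K
COP_carnot = T_cold / dT = 277 / 31
COP_carnot = 8.935

8.935


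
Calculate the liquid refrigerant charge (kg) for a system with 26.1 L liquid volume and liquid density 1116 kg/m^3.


Charge = V * rho / 1000
Charge = 26.1 * 1116 / 1000
Charge = 29.13 kg

29.13


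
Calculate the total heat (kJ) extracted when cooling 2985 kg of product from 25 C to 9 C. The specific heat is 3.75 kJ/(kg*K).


dT = 25 - (9) = 16 K
Q = m * cp * dT = 2985 * 3.75 * 16
Q = 179100 kJ

179100


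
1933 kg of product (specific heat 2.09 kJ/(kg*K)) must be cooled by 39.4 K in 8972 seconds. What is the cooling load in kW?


Q = m * cp * dT / t
Q = 1933 * 2.09 * 39.4 / 8972
Q = 17.741 kW

17.741


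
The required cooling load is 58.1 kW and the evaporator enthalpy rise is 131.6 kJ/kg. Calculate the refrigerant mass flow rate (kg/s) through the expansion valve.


m_dot = Q / dh
m_dot = 58.1 / 131.6
m_dot = 0.4415 kg/s

0.4415


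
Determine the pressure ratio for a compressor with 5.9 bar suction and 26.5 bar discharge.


PR = P_high / P_low
PR = 26.5 / 5.9
PR = 4.492

4.492


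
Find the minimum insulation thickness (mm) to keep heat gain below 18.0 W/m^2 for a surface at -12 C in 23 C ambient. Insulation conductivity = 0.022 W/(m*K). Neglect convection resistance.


dT = 23 - (-12) = 35 K
thickness = k * dT / q_max * 1000
thickness = 0.022 * 35 / 18.0 * 1000
thickness = 42.8 mm

42.8


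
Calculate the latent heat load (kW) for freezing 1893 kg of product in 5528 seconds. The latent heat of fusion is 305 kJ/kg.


Q_lat = m * h_fg / t
Q_lat = 1893 * 305 / 5528
Q_lat = 104.44 kW

104.44


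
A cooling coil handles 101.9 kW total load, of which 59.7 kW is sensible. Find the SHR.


SHR = Q_sensible / Q_total
SHR = 59.7 / 101.9
SHR = 0.586

0.586


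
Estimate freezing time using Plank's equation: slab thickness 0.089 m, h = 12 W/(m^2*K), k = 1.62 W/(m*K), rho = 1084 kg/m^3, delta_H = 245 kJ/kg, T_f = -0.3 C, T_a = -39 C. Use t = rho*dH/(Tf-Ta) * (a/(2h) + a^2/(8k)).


dT = -0.3 - (-39) = 38.7 K
term1 = a/(2h) = 0.089/(2*12) = 0.003708333333
term2 = a^2/(8k) = 0.089^2/(8*1.62) = 0.0006111882716
t = rho*dH*1000/dT * (term1 + term2)
t = 1084*245*1000/38.7 * (0.003708333333 + 0.0006111882716)
t = 29643 s

29643


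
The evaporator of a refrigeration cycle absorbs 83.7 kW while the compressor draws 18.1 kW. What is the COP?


COP = Q_evap / W
COP = 83.7 / 18.1
COP = 4.624

4.624


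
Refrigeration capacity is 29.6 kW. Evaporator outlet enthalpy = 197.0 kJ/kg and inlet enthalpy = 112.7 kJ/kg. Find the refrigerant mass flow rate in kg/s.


dh = 197.0 - 112.7 = 84.3 kJ/kg
m_dot = Q / dh = 29.6 / 84.3 = 0.3511 kg/s

0.3511


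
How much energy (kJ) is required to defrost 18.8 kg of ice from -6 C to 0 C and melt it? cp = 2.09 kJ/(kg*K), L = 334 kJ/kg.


Sensible heat = cp * dT = 2.09 * 6 = 12.54 kJ/kg
Total per kg = 12.54 + 334 = 346.54 kJ/kg
Q = m * total = 18.8 * 346.54
Q = 6515.0 kJ

6515.0


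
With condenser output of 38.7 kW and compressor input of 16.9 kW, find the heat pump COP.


COP_hp = Q_cond / W
COP_hp = 38.7 / 16.9
COP_hp = 2.29

2.29


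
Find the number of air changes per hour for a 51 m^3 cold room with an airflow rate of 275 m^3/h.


ACH = flow / volume
ACH = 275 / 51
ACH = 5.392

5.392


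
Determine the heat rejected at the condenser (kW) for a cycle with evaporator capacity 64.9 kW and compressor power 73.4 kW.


Q_cond = Q_evap + W
Q_cond = 64.9 + 73.4
Q_cond = 138.3 kW

138.3


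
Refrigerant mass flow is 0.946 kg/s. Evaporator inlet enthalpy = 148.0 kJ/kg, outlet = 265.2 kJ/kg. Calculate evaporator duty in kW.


dh = 265.2 - 148.0 = 117.2 kJ/kg
Q_evap = m_dot * dh = 0.946 * 117.2
Q_evap = 110.87 kW

110.87


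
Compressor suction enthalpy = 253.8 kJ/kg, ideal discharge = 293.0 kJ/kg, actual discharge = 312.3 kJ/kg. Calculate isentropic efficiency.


dh_ideal = 293.0 - 253.8 = 39.2 kJ/kg
dh_actual = 312.3 - 253.8 = 58.5 kJ/kg
eta_s = dh_ideal / dh_actual = 39.2 / 58.5
eta_s = 0.6701

0.6701


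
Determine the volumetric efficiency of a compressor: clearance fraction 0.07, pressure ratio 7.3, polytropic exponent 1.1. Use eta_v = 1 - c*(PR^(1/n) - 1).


PR^(1/n) = 7.3^(1/1.1) = 6.09310923
eta_v = 1 - 0.07 * (6.09310923 - 1)
eta_v = 0.6435

0.6435


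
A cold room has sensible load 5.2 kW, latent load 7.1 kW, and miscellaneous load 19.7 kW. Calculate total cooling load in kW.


Q_total = Q_s + Q_l + Q_misc
Q_total = 5.2 + 7.1 + 19.7
Q_total = 32.0 kW

32.0


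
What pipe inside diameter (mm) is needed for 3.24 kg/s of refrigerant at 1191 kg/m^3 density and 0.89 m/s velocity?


A = m_dot / (rho * v) = 3.24 / (1191 * 0.89) = 0.00305663261 m^2
d = sqrt(4*A/pi) * 1000
d = 62.4 mm

62.4


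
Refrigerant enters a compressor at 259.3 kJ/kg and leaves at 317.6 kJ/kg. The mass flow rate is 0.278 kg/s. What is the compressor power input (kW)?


dh = 317.6 - 259.3 = 58.3 kJ/kg
W = m_dot * dh = 0.278 * 58.3 = 16.21 kW

16.21


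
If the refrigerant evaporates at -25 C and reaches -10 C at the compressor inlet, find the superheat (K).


Superheat = T_suction - T_evap
Superheat = -10 - (-25)
Superheat = 15 K

15


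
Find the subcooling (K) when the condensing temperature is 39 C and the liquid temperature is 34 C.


Subcooling = T_cond - T_liquid
Subcooling = 39 - 34
Subcooling = 5 K

5


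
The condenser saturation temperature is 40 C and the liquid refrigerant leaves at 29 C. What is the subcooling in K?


Subcooling = T_cond - T_liquid
Subcooling = 40 - 29
Subcooling = 11 K

11


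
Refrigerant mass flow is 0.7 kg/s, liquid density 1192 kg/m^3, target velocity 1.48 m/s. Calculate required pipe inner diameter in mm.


A = m_dot / (rho * v) = 0.7 / (1192 * 1.48) = 0.0003967894069 m^2
d = sqrt(4*A/pi) * 1000
d = 22.5 mm

22.5


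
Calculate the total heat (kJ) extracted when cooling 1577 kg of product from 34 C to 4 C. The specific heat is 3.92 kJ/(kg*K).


dT = 34 - (4) = 30 K
Q = m * cp * dT = 1577 * 3.92 * 30
Q = 185455 kJ

185455


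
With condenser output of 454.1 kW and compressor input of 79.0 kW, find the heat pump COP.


COP_hp = Q_cond / W
COP_hp = 454.1 / 79.0
COP_hp = 5.748

5.748


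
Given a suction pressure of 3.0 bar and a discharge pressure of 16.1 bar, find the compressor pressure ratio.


PR = P_high / P_low
PR = 16.1 / 3.0
PR = 5.367

5.367


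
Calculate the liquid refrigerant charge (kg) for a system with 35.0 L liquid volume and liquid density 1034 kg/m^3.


Charge = V * rho / 1000
Charge = 35.0 * 1034 / 1000
Charge = 36.19 kg

36.19


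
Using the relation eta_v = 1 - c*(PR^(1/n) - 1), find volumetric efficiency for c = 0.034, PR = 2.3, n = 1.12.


PR^(1/n) = 2.3^(1/1.12) = 2.10363933
eta_v = 1 - 0.034 * (2.10363933 - 1)
eta_v = 0.9625

0.9625


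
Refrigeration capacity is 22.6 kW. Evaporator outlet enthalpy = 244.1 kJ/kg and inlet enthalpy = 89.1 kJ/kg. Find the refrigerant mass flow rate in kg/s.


dh = 244.1 - 89.1 = 155.0 kJ/kg
m_dot = Q / dh = 22.6 / 155.0 = 0.1458 kg/s

0.1458


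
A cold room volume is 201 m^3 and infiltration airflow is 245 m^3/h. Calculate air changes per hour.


ACH = flow / volume
ACH = 245 / 201
ACH = 1.219

1.219


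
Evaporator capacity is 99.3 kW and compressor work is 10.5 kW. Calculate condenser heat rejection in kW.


Q_cond = Q_evap + W
Q_cond = 99.3 + 10.5
Q_cond = 109.8 kW

109.8


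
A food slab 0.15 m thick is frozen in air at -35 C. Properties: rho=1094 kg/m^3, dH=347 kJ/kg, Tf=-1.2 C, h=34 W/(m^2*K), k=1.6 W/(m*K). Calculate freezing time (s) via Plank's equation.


dT = -1.2 - (-35) = 33.8 K
term1 = a/(2h) = 0.15/(2*34) = 0.002205882353
term2 = a^2/(8k) = 0.15^2/(8*1.6) = 0.0017578125
t = rho*dH*1000/dT * (term1 + term2)
t = 1094*347*1000/33.8 * (0.002205882353 + 0.0017578125)
t = 44517 s

44517


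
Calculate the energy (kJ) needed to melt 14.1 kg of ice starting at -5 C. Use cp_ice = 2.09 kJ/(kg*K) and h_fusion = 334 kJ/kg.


Sensible heat = cp * dT = 2.09 * 5 = 10.45 kJ/kg
Total per kg = 10.45 + 334 = 344.45 kJ/kg
Q = m * total = 14.1 * 344.45
Q = 4856.7 kJ

4856.7


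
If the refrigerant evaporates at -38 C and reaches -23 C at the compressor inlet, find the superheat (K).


Superheat = T_suction - T_evap
Superheat = -23 - (-38)
Superheat = 15 K

15


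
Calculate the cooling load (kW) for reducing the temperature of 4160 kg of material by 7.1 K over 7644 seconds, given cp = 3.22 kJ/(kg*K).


Q = m * cp * dT / t
Q = 4160 * 3.22 * 7.1 / 7644
Q = 12.442 kW

12.442


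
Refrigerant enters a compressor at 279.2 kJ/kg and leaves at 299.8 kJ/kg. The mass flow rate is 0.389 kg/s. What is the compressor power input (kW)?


dh = 299.8 - 279.2 = 20.6 kJ/kg
W = m_dot * dh = 0.389 * 20.6 = 8.01 kW

8.01


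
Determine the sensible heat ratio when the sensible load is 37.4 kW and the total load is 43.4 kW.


SHR = Q_sensible / Q_total
SHR = 37.4 / 43.4
SHR = 0.862

0.862


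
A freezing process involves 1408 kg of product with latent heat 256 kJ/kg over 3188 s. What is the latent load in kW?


Q_lat = m * h_fg / t
Q_lat = 1408 * 256 / 3188
Q_lat = 113.06 kW

113.06


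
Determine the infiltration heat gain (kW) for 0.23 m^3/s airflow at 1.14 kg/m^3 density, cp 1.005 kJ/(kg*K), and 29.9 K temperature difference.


Q = V_dot * rho * cp * dT
Q = 0.23 * 1.14 * 1.005 * 29.9
Q = 7.879 kW

7.879


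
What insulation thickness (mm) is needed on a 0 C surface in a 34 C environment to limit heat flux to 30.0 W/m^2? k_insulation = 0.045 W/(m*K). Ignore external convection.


dT = 34 - (0) = 34 K
thickness = k * dT / q_max * 1000
thickness = 0.045 * 34 / 30.0 * 1000
thickness = 51.0 mm

51.0


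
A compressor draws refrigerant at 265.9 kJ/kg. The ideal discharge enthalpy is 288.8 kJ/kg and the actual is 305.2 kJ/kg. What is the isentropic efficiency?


dh_ideal = 288.8 - 265.9 = 22.9 kJ/kg
dh_actual = 305.2 - 265.9 = 39.3 kJ/kg
eta_s = dh_ideal / dh_actual = 22.9 / 39.3
eta_s = 0.5827

0.5827


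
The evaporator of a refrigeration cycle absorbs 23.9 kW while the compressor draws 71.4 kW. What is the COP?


COP = Q_evap / W
COP = 23.9 / 71.4
COP = 0.335

0.335


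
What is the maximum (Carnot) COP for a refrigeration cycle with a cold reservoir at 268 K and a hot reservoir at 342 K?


dT = 342 - 268 = 74 K
COP_carnot = T_cold / dT = 268 / 74
COP_carnot = 3.622

3.622


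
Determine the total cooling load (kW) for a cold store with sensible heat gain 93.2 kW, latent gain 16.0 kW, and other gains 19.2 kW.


Q_total = Q_s + Q_l + Q_misc
Q_total = 93.2 + 16.0 + 19.2
Q_total = 128.4 kW

128.4


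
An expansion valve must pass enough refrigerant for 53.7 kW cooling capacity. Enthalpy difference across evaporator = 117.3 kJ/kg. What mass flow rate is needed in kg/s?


m_dot = Q / dh
m_dot = 53.7 / 117.3
m_dot = 0.4578 kg/s

0.4578


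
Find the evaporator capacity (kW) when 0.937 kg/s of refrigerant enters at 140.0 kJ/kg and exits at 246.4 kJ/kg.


dh = 246.4 - 140.0 = 106.4 kJ/kg
Q_evap = m_dot * dh = 0.937 * 106.4
Q_evap = 99.7 kW

99.7


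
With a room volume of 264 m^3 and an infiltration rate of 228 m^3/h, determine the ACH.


ACH = flow / volume
ACH = 228 / 264
ACH = 0.864

0.864


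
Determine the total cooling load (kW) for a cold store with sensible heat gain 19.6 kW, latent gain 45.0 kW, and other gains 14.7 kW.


Q_total = Q_s + Q_l + Q_misc
Q_total = 19.6 + 45.0 + 14.7
Q_total = 79.3 kW

79.3


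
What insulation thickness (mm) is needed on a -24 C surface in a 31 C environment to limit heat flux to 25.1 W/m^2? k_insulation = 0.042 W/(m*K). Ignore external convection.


dT = 31 - (-24) = 55 K
thickness = k * dT / q_max * 1000
thickness = 0.042 * 55 / 25.1 * 1000
thickness = 92.0 mm

92.0


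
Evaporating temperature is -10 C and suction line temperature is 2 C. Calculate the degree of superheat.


Superheat = T_suction - T_evap
Superheat = 2 - (-10)
Superheat = 12 K

12


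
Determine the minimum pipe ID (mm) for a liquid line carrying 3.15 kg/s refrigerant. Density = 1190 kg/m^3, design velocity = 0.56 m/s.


A = m_dot / (rho * v) = 3.15 / (1190 * 0.56) = 0.004726890756 m^2
d = sqrt(4*A/pi) * 1000
d = 77.6 mm

77.6


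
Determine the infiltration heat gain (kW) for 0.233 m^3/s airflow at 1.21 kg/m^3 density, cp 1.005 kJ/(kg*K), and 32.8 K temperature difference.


Q = V_dot * rho * cp * dT
Q = 0.233 * 1.21 * 1.005 * 32.8
Q = 9.294 kW

9.294


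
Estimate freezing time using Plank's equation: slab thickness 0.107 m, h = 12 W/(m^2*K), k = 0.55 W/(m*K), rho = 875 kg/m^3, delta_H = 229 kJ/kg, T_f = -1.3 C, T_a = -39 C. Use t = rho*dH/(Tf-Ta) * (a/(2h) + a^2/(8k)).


dT = -1.3 - (-39) = 37.7 K
term1 = a/(2h) = 0.107/(2*12) = 0.004458333333
term2 = a^2/(8k) = 0.107^2/(8*0.55) = 0.002602045455
t = rho*dH*1000/dT * (term1 + term2)
t = 875*229*1000/37.7 * (0.004458333333 + 0.002602045455)
t = 37526 s

37526


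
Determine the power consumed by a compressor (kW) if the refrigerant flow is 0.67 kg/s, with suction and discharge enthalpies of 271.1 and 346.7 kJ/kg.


dh = 346.7 - 271.1 = 75.6 kJ/kg
W = m_dot * dh = 0.67 * 75.6 = 50.65 kW

50.65


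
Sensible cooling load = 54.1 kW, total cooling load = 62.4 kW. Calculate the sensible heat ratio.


SHR = Q_sensible / Q_total
SHR = 54.1 / 62.4
SHR = 0.867

0.867


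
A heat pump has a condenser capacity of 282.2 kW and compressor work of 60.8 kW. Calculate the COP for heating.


COP_hp = Q_cond / W
COP_hp = 282.2 / 60.8
COP_hp = 4.641

4.641


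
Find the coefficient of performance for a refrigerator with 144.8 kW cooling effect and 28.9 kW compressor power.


COP = Q_evap / W
COP = 144.8 / 28.9
COP = 5.01

5.01


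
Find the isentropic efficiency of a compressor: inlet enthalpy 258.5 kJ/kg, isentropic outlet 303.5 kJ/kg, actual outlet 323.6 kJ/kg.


dh_ideal = 303.5 - 258.5 = 45.0 kJ/kg
dh_actual = 323.6 - 258.5 = 65.1 kJ/kg
eta_s = dh_ideal / dh_actual = 45.0 / 65.1
eta_s = 0.6912

0.6912


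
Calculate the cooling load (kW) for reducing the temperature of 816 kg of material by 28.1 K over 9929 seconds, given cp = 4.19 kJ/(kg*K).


Q = m * cp * dT / t
Q = 816 * 4.19 * 28.1 / 9929
Q = 9.676 kW

9.676


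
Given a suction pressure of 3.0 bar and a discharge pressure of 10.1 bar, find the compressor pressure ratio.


PR = P_high / P_low
PR = 10.1 / 3.0
PR = 3.367

3.367


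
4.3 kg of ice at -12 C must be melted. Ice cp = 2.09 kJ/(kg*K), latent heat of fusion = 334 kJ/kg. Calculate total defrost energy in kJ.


Sensible heat = cp * dT = 2.09 * 12 = 25.08 kJ/kg
Total per kg = 25.08 + 334 = 359.08 kJ/kg
Q = m * total = 4.3 * 359.08
Q = 1544.0 kJ

1544.0


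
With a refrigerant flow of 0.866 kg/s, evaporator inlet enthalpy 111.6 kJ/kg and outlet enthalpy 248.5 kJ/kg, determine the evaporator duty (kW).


dh = 248.5 - 111.6 = 136.9 kJ/kg
Q_evap = m_dot * dh = 0.866 * 136.9
Q_evap = 118.56 kW

118.56


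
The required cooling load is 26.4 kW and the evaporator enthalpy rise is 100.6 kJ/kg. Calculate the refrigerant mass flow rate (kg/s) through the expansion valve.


m_dot = Q / dh
m_dot = 26.4 / 100.6
m_dot = 0.2624 kg/s

0.2624


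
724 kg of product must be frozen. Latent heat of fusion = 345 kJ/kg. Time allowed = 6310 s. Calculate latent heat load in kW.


Q_lat = m * h_fg / t
Q_lat = 724 * 345 / 6310
Q_lat = 39.58 kW

39.58


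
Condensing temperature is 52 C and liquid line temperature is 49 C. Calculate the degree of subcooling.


Subcooling = T_cond - T_liquid
Subcooling = 52 - 49
Subcooling = 3 K

3


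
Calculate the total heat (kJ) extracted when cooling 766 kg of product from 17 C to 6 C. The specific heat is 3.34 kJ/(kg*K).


dT = 17 - (6) = 11 K
Q = m * cp * dT = 766 * 3.34 * 11
Q = 28143 kJ

28143


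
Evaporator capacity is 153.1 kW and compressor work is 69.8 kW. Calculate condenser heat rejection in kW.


Q_cond = Q_evap + W
Q_cond = 153.1 + 69.8
Q_cond = 222.9 kW

222.9


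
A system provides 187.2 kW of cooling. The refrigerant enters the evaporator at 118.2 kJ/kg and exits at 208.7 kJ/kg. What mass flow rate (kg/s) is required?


dh = 208.7 - 118.2 = 90.5 kJ/kg
m_dot = Q / dh = 187.2 / 90.5 = 2.0685 kg/s

2.0685


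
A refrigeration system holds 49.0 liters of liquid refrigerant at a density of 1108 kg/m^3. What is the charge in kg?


Charge = V * rho / 1000
Charge = 49.0 * 1108 / 1000
Charge = 54.29 kg

54.29


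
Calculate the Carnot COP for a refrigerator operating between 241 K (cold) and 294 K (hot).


dT = 294 - 241 = 53 K
COP_carnot = T_cold / dT = 241 / 53
COP_carnot = 4.547

4.547


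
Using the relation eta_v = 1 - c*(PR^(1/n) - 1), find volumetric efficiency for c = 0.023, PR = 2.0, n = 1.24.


PR^(1/n) = 2.0^(1/1.24) = 1.74890462
eta_v = 1 - 0.023 * (1.74890462 - 1)
eta_v = 0.9828

0.9828


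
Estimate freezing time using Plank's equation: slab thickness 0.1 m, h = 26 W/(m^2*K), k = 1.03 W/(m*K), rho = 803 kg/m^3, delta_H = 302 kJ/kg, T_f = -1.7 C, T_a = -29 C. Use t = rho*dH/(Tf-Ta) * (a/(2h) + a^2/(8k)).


dT = -1.7 - (-29) = 27.3 K
term1 = a/(2h) = 0.1/(2*26) = 0.001923076923
term2 = a^2/(8k) = 0.1^2/(8*1.03) = 0.001213592233
t = rho*dH*1000/dT * (term1 + term2)
t = 803*302*1000/27.3 * (0.001923076923 + 0.001213592233)
t = 27863 s

27863


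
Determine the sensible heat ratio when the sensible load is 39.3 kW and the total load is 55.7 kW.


SHR = Q_sensible / Q_total
SHR = 39.3 / 55.7
SHR = 0.706

0.706


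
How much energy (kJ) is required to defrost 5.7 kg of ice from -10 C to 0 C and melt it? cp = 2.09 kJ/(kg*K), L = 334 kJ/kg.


Sensible heat = cp * dT = 2.09 * 10 = 20.9 kJ/kg
Total per kg = 20.9 + 334 = 354.9 kJ/kg
Q = m * total = 5.7 * 354.9
Q = 2022.9 kJ

2022.9


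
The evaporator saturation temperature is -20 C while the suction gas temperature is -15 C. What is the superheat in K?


Superheat = T_suction - T_evap
Superheat = -15 - (-20)
Superheat = 5 K

5


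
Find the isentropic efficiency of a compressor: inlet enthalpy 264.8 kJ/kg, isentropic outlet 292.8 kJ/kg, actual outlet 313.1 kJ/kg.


dh_ideal = 292.8 - 264.8 = 28.0 kJ/kg
dh_actual = 313.1 - 264.8 = 48.3 kJ/kg
eta_s = dh_ideal / dh_actual = 28.0 / 48.3
eta_s = 0.5797

0.5797


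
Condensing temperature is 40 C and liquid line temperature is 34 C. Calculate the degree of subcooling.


Subcooling = T_cond - T_liquid
Subcooling = 40 - 34
Subcooling = 6 K

6


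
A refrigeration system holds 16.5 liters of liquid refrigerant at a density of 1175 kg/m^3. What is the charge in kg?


Charge = V * rho / 1000
Charge = 16.5 * 1175 / 1000
Charge = 19.39 kg

19.39


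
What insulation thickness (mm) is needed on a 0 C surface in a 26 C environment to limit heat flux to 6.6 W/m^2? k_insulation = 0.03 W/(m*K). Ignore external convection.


dT = 26 - (0) = 26 K
thickness = k * dT / q_max * 1000
thickness = 0.03 * 26 / 6.6 * 1000
thickness = 118.2 mm

118.2


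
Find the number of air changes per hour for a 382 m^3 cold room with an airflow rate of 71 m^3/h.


ACH = flow / volume
ACH = 71 / 382
ACH = 0.186

0.186


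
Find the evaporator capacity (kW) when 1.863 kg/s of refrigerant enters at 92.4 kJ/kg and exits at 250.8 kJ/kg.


dh = 250.8 - 92.4 = 158.4 kJ/kg
Q_evap = m_dot * dh = 1.863 * 158.4
Q_evap = 295.1 kW

295.1


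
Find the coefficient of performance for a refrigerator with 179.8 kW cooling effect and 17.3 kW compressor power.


COP = Q_evap / W
COP = 179.8 / 17.3
COP = 10.393

10.393


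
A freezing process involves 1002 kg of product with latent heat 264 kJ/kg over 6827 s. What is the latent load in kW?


Q_lat = m * h_fg / t
Q_lat = 1002 * 264 / 6827
Q_lat = 38.75 kW

38.75


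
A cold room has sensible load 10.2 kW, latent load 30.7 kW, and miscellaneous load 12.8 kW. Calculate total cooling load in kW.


Q_total = Q_s + Q_l + Q_misc
Q_total = 10.2 + 30.7 + 12.8
Q_total = 53.7 kW

53.7


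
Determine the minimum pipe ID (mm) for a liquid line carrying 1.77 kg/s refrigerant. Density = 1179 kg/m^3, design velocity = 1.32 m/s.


A = m_dot / (rho * v) = 1.77 / (1179 * 1.32) = 0.001137327473 m^2
d = sqrt(4*A/pi) * 1000
d = 38.1 mm

38.1


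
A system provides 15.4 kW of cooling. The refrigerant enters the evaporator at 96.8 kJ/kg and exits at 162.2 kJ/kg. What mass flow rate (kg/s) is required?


dh = 162.2 - 96.8 = 65.4 kJ/kg
m_dot = Q / dh = 15.4 / 65.4 = 0.2355 kg/s

0.2355


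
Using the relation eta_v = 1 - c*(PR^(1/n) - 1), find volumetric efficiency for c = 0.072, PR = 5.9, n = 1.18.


PR^(1/n) = 5.9^(1/1.18) = 4.50053783
eta_v = 1 - 0.072 * (4.50053783 - 1)
eta_v = 0.748

0.748


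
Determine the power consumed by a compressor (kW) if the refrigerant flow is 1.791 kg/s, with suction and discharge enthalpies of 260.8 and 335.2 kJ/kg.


dh = 335.2 - 260.8 = 74.4 kJ/kg
W = m_dot * dh = 1.791 * 74.4 = 133.25 kW

133.25


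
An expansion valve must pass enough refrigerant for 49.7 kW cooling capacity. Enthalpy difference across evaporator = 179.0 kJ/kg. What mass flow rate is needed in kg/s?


m_dot = Q / dh
m_dot = 49.7 / 179.0
m_dot = 0.2777 kg/s

0.2777


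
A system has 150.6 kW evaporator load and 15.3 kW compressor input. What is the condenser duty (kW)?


Q_cond = Q_evap + W
Q_cond = 150.6 + 15.3
Q_cond = 165.9 kW

165.9


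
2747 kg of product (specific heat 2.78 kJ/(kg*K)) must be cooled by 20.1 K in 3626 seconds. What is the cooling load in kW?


Q = m * cp * dT / t
Q = 2747 * 2.78 * 20.1 / 3626
Q = 42.332 kW

42.332


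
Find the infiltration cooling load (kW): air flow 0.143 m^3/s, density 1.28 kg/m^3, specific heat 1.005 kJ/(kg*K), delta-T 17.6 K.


Q = V_dot * rho * cp * dT
Q = 0.143 * 1.28 * 1.005 * 17.6
Q = 3.238 kW

3.238


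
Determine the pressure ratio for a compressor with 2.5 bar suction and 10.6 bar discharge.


PR = P_high / P_low
PR = 10.6 / 2.5
PR = 4.24

4.24


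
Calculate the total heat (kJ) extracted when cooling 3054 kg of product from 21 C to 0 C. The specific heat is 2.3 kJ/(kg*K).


dT = 21 - (0) = 21 K
Q = m * cp * dT = 3054 * 2.3 * 21
Q = 147508 kJ

147508


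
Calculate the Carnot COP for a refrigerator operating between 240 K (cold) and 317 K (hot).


dT = 317 - 240 = 77 K
COP_carnot = T_cold / dT = 240 / 77
COP_carnot = 3.117

3.117


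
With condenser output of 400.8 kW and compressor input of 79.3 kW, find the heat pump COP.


COP_hp = Q_cond / W
COP_hp = 400.8 / 79.3
COP_hp = 5.054

5.054


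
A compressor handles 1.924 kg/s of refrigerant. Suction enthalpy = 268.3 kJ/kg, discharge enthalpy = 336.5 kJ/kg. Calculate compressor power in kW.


dh = 336.5 - 268.3 = 68.2 kJ/kg
W = m_dot * dh = 1.924 * 68.2 = 131.22 kW

131.22


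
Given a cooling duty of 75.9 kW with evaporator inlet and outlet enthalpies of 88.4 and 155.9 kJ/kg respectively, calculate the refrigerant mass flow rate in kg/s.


dh = 155.9 - 88.4 = 67.5 kJ/kg
m_dot = Q / dh = 75.9 / 67.5 = 1.1244 kg/s

1.1244


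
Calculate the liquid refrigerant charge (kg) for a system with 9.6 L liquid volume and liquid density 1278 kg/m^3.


Charge = V * rho / 1000
Charge = 9.6 * 1278 / 1000
Charge = 12.27 kg

12.27


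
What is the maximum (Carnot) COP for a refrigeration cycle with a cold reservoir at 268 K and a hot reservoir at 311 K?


dT = 311 - 268 = 43 K
COP_carnot = T_cold / dT = 268 / 43
COP_carnot = 6.233

6.233


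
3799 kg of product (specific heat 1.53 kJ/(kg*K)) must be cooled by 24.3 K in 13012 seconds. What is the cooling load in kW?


Q = m * cp * dT / t
Q = 3799 * 1.53 * 24.3 / 13012
Q = 10.855 kW

10.855


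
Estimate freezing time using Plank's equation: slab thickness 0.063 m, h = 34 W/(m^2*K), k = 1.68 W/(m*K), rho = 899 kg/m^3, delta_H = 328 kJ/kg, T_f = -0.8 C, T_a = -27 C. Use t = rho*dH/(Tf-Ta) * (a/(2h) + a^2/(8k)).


dT = -0.8 - (-27) = 26.2 K
term1 = a/(2h) = 0.063/(2*34) = 0.0009264705882
term2 = a^2/(8k) = 0.063^2/(8*1.68) = 0.0002953125
t = rho*dH*1000/dT * (term1 + term2)
t = 899*328*1000/26.2 * (0.0009264705882 + 0.0002953125)
t = 13751 s

13751


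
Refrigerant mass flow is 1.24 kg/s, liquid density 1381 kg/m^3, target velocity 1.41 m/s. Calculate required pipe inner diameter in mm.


A = m_dot / (rho * v) = 1.24 / (1381 * 1.41) = 0.000636808562 m^2
d = sqrt(4*A/pi) * 1000
d = 28.5 mm

28.5


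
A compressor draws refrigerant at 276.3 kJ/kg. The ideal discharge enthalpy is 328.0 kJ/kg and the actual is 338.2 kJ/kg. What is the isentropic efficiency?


dh_ideal = 328.0 - 276.3 = 51.7 kJ/kg
dh_actual = 338.2 - 276.3 = 61.9 kJ/kg
eta_s = dh_ideal / dh_actual = 51.7 / 61.9
eta_s = 0.8352

0.8352


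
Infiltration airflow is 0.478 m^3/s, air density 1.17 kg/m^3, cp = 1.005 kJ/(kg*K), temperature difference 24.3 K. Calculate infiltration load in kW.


Q = V_dot * rho * cp * dT
Q = 0.478 * 1.17 * 1.005 * 24.3
Q = 13.658 kW

13.658


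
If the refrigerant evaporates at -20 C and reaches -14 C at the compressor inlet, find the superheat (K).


Superheat = T_suction - T_evap
Superheat = -14 - (-20)
Superheat = 6 K

6


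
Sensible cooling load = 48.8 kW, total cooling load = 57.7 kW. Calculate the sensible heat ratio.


SHR = Q_sensible / Q_total
SHR = 48.8 / 57.7
SHR = 0.846

0.846


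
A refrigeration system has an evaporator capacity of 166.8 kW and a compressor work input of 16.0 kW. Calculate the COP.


COP = Q_evap / W
COP = 166.8 / 16.0
COP = 10.425

10.425


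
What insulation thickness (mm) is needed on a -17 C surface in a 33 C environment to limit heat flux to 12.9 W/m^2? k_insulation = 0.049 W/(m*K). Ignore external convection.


dT = 33 - (-17) = 50 K
thickness = k * dT / q_max * 1000
thickness = 0.049 * 50 / 12.9 * 1000
thickness = 189.9 mm

189.9


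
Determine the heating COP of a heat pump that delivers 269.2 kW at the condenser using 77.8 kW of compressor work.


COP_hp = Q_cond / W
COP_hp = 269.2 / 77.8
COP_hp = 3.46

3.46


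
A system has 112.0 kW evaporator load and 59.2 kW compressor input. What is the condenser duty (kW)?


Q_cond = Q_evap + W
Q_cond = 112.0 + 59.2
Q_cond = 171.2 kW

171.2


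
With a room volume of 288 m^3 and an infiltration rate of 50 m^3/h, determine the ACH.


ACH = flow / volume
ACH = 50 / 288
ACH = 0.174

0.174


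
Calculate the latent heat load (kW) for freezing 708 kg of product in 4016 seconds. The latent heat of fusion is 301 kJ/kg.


Q_lat = m * h_fg / t
Q_lat = 708 * 301 / 4016
Q_lat = 53.06 kW

53.06


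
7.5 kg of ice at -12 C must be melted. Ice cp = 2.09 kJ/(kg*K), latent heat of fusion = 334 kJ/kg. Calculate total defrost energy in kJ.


Sensible heat = cp * dT = 2.09 * 12 = 25.08 kJ/kg
Total per kg = 25.08 + 334 = 359.08 kJ/kg
Q = m * total = 7.5 * 359.08
Q = 2693.1 kJ

2693.1


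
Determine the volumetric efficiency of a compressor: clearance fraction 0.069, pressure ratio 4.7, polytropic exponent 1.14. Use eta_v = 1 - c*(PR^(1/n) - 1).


PR^(1/n) = 4.7^(1/1.14) = 3.88650763
eta_v = 1 - 0.069 * (3.88650763 - 1)
eta_v = 0.8008

0.8008


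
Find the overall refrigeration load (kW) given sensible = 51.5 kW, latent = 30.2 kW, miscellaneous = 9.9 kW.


Q_total = Q_s + Q_l + Q_misc
Q_total = 51.5 + 30.2 + 9.9
Q_total = 91.6 kW

91.6


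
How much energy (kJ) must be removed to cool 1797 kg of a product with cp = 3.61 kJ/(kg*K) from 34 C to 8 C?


dT = 34 - (8) = 26 K
Q = m * cp * dT = 1797 * 3.61 * 26
Q = 168666 kJ

168666


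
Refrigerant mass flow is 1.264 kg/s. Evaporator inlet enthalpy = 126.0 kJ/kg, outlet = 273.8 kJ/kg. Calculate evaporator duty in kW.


dh = 273.8 - 126.0 = 147.8 kJ/kg
Q_evap = m_dot * dh = 1.264 * 147.8
Q_evap = 186.82 kW

186.82


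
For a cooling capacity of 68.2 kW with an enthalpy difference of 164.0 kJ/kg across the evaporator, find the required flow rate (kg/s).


m_dot = Q / dh
m_dot = 68.2 / 164.0
m_dot = 0.4159 kg/s

0.4159


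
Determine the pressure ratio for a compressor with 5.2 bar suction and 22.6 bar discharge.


PR = P_high / P_low
PR = 22.6 / 5.2
PR = 4.346

4.346


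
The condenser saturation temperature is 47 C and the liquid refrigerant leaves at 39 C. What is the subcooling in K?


Subcooling = T_cond - T_liquid
Subcooling = 47 - 39
Subcooling = 8 K

8


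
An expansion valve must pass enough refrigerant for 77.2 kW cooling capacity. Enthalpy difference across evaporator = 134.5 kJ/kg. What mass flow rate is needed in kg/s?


m_dot = Q / dh
m_dot = 77.2 / 134.5
m_dot = 0.574 kg/s

0.574


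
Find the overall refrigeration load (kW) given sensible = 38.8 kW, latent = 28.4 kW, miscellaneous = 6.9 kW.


Q_total = Q_s + Q_l + Q_misc
Q_total = 38.8 + 28.4 + 6.9
Q_total = 74.1 kW

74.1


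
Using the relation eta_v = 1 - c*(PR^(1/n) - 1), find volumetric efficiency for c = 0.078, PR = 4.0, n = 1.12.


PR^(1/n) = 4.0^(1/1.12) = 3.44789128
eta_v = 1 - 0.078 * (3.44789128 - 1)
eta_v = 0.8091

0.8091


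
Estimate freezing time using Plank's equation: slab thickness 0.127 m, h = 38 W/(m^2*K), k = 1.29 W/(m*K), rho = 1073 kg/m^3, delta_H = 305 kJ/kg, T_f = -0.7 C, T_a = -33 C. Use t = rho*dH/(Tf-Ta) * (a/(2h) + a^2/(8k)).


dT = -0.7 - (-33) = 32.3 K
term1 = a/(2h) = 0.127/(2*38) = 0.001671052632
term2 = a^2/(8k) = 0.127^2/(8*1.29) = 0.001562887597
t = rho*dH*1000/dT * (term1 + term2)
t = 1073*305*1000/32.3 * (0.001671052632 + 0.001562887597)
t = 32766 s

32766


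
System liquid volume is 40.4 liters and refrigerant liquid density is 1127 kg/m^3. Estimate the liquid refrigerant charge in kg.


Charge = V * rho / 1000
Charge = 40.4 * 1127 / 1000
Charge = 45.53 kg

45.53


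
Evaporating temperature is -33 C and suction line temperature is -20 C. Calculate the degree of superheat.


Superheat = T_suction - T_evap
Superheat = -20 - (-33)
Superheat = 13 K

13


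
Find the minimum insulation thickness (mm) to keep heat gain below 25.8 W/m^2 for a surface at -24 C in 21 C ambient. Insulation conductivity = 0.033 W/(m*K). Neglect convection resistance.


dT = 21 - (-24) = 45 K
thickness = k * dT / q_max * 1000
thickness = 0.033 * 45 / 25.8 * 1000
thickness = 57.6 mm

57.6


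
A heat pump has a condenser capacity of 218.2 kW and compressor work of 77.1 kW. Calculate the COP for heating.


COP_hp = Q_cond / W
COP_hp = 218.2 / 77.1
COP_hp = 2.83

2.83


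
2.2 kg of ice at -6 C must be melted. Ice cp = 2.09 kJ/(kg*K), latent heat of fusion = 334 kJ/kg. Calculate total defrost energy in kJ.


Sensible heat = cp * dT = 2.09 * 6 = 12.54 kJ/kg
Total per kg = 12.54 + 334 = 346.54 kJ/kg
Q = m * total = 2.2 * 346.54
Q = 762.4 kJ

762.4


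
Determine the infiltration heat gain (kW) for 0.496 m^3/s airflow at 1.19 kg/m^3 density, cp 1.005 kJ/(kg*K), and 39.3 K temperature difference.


Q = V_dot * rho * cp * dT
Q = 0.496 * 1.19 * 1.005 * 39.3
Q = 23.312 kW

23.312


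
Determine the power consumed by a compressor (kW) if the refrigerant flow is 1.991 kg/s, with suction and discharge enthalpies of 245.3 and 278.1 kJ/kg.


dh = 278.1 - 245.3 = 32.8 kJ/kg
W = m_dot * dh = 1.991 * 32.8 = 65.3 kW

65.3


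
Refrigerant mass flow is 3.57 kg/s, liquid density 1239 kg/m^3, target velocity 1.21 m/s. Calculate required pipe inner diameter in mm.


A = m_dot / (rho * v) = 3.57 / (1239 * 1.21) = 0.002381285894 m^2
d = sqrt(4*A/pi) * 1000
d = 55.1 mm

55.1


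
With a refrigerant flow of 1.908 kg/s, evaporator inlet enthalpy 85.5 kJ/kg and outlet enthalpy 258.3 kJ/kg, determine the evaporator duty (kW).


dh = 258.3 - 85.5 = 172.8 kJ/kg
Q_evap = m_dot * dh = 1.908 * 172.8
Q_evap = 329.7 kW

329.7


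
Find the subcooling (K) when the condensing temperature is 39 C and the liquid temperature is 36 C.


Subcooling = T_cond - T_liquid
Subcooling = 39 - 36
Subcooling = 3 K

3


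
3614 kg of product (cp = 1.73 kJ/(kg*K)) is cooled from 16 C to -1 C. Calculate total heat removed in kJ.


dT = 16 - (-1) = 17 K
Q = m * cp * dT = 3614 * 1.73 * 17
Q = 106288 kJ

106288


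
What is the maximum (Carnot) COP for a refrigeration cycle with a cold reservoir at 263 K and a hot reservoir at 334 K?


dT = 334 - 263 = 71 K
COP_carnot = T_cold / dT = 263 / 71
COP_carnot = 3.704

3.704
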